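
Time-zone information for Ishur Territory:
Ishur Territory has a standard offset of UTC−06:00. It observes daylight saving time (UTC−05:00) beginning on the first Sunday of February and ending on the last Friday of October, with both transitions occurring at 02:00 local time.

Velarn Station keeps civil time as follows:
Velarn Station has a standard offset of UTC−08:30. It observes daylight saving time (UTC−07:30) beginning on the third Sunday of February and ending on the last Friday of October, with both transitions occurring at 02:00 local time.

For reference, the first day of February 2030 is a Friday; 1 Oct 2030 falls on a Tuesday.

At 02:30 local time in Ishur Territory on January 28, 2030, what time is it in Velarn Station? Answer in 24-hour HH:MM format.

00:00

1 February 2030 is a Friday, so the first Sunday is February 3.
1 October 2030 is a Tuesday, so Fridays fall on 4, 11, 18, 25; the last is October 25.
Daylight saving runs 3 February – 25 October; January 28, 2030 is outside that window, so Ishur Territory is on standard time at UTC−06:00.
02:30 Ishur Territory + 6h = 08:30 UTC.
1 February 2030 is a Friday, so the first Sunday is February 3 and the third is February 17.
1 October 2030 is a Tuesday, so Fridays fall on 4, 11, 18, 25; the last is October 25.
At the standard offset (UTC−08:30), 08:30 UTC − 8h30m = 00:00 Velarn Station standard time.
The standard-time date in Velarn Station, January 28, 2030, does not fall between 17 February and 25 October, so daylight saving is not in effect and Velarn Station is at UTC−08:30.
08:30 UTC − 8h30m = 00:00 Velarn Station.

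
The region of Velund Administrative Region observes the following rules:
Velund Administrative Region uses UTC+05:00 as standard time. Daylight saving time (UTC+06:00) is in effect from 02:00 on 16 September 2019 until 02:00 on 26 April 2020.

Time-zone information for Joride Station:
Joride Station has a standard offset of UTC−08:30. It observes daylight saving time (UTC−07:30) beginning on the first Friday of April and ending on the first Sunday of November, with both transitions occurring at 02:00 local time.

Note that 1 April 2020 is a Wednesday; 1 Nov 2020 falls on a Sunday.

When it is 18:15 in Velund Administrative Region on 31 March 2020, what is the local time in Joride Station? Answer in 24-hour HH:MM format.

31 March 2020 lies within the daylight-saving period (16 September 2019 – 26 April 2020), so Velund Administrative Region is on daylight time, UTC+06:00.
18:15 Velund Administrative Region − 6h = 12:15 UTC.
1 April 2020 is a Wednesday, so the first Friday is April 3.
1 November 2020 is a Sunday, so the first Sunday is November 1.
At the standard offset (UTC−08:30), 12:15 UTC − 8h30m = 03:45 Joride Station standard time.
The standard-time date in Joride Station, 31 March 2020, is outside the daylight-saving period (3 April – 1 November), so Joride Station is on standard time, UTC−08:30.
12:15 UTC − 8h30m = 03:45 Joride Station.

03:45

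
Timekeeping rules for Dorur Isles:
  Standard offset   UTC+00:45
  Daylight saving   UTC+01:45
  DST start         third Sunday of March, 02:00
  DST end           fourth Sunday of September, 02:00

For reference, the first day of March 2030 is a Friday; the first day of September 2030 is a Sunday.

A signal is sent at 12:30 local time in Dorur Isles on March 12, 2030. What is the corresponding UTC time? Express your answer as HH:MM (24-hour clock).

11:45

1 March 2030 is a Friday, so the first Sunday is March 3 and the third is March 17.
1 September 2030 is a Sunday, so the first Sunday is September 1 and the fourth is September 22.
March 12, 2030 is outside the daylight-saving period (17 March – 22 September), so Dorur Isles is on standard time, UTC+00:45.
12:30 local − 0h45m = 11:45 UTC.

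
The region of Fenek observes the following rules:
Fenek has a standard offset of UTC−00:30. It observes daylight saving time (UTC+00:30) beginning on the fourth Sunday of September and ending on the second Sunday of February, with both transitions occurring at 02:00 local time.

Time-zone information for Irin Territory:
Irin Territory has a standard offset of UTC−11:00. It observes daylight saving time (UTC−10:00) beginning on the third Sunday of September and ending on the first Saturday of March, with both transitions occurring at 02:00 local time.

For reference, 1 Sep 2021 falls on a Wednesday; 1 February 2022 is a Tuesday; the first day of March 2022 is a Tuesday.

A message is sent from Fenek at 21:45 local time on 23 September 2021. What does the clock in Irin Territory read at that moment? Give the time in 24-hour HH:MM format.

12:15

1 September 2021 is a Wednesday, so the first Sunday is September 5 and the fourth is September 26.
1 February 2022 is a Tuesday, so the first Sunday is February 6 and the second is February 13.
23 September 2021 does not fall between 26 September 2021 and 13 February 2022, so daylight saving is not in effect and Fenek is at UTC−00:30.
21:45 Fenek + 0h30m = 22:15 UTC.
1 September 2021 is a Wednesday, so the first Sunday is September 5 and the third is September 19.
1 March 2022 is a Tuesday, so the first Saturday is March 5.
At the standard offset (UTC−11:00), 22:15 UTC − 11h = 11:15 Irin Territory standard time.
The standard-time date in Irin Territory, 23 September 2021, lies within the daylight-saving period (19 September 2021 – 5 March 2022), so Irin Territory is on daylight time, UTC−10:00.
22:15 UTC − 10h = 12:15 Irin Territory.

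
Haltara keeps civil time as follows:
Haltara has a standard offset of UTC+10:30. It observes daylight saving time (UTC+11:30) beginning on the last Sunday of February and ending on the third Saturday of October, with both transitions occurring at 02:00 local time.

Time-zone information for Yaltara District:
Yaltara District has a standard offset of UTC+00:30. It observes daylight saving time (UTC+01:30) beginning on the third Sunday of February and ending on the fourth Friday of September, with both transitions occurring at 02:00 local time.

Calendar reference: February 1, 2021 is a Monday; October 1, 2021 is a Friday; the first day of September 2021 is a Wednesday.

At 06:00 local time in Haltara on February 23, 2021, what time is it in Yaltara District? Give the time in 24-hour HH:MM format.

21:00

1 February 2021 is a Monday, so Sundays fall on 7, 14, 21, 28; the last is February 28.
1 October 2021 is a Friday, so the first Saturday is October 2 and the third is October 16.
February 23, 2021 is outside the daylight-saving period (28 February – 16 October), so Haltara is on standard time, UTC+10:30.
06:00 Haltara − 10h30m = 19:30 UTC (rolling into the previous day, 22 February 2021).
1 February 2021 is a Monday, so the first Sunday is February 7 and the third is February 21.
1 September 2021 is a Wednesday, so the first Friday is September 3 and the fourth is September 24.
At the standard offset (UTC+00:30), 19:30 UTC + 0h30m = 20:00 Yaltara District standard time.
Daylight saving runs 21 February – 24 September; the standard-time date in Yaltara District, February 22, 2021, is inside that window, so Yaltara District is at UTC+01:30.
19:30 UTC + 1h30m = 21:00 Yaltara District.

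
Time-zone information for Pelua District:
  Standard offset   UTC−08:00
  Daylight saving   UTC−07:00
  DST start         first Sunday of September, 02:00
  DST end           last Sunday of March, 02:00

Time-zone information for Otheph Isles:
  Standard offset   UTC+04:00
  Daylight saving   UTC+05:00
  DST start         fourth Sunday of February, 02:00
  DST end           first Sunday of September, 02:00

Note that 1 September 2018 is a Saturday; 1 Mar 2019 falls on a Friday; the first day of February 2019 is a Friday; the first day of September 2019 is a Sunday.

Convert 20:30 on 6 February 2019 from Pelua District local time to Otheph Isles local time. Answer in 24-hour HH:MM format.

1 September 2018 is a Saturday, so the first Sunday is September 2.
1 March 2019 is a Friday, so Sundays fall on 3, 10, 17, 24, 31; the last is March 31.
Daylight saving runs 2 September 2018 – 31 March 2019; 6 February 2019 is inside that window, so Pelua District is at UTC−07:00.
20:30 Pelua District + 7h = 03:30 UTC (rolling into the next day, 7 February 2019).
1 February 2019 is a Friday, so the first Sunday is February 3 and the fourth is February 24.
1 September 2019 is a Sunday, so the first Sunday is September 1.
At the standard offset (UTC+04:00), 03:30 UTC + 4h = 07:30 Otheph Isles standard time.
The standard-time date in Otheph Isles, 7 February 2019, is outside the daylight-saving period (24 February – 1 September), so Otheph Isles is on standard time, UTC+04:00.
03:30 UTC + 4h = 07:30 Otheph Isles.

07:30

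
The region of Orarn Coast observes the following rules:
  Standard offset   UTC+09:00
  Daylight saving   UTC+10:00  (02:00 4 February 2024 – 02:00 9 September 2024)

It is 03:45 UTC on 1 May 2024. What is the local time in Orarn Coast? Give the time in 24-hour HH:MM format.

At the standard offset (UTC+09:00), 03:45 UTC + 9h = 12:45 Orarn Coast standard time.
The standard-time date in Orarn Coast, 1 May 2024, lies within the daylight-saving period (4 February – 9 September), so Orarn Coast is on daylight time, UTC+10:00.
03:45 UTC + 10h = 13:45 local.

13:45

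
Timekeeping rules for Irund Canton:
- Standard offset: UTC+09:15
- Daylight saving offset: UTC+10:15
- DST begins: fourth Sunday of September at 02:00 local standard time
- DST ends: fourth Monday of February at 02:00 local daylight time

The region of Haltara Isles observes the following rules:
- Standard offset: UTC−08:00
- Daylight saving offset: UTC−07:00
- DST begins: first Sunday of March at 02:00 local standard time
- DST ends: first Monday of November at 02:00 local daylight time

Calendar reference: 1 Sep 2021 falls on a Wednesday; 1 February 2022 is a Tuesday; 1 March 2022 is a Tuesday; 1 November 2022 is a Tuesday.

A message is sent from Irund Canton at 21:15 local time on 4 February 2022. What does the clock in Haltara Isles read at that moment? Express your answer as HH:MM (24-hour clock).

1 September 2021 is a Wednesday, so the first Sunday is September 5 and the fourth is September 26.
1 February 2022 is a Tuesday, so the first Monday is February 7 and the fourth is February 28.
4 February 2022 lies within the daylight-saving period (26 September 2021 – 28 February 2022), so Irund Canton is on daylight time, UTC+10:15.
21:15 Irund Canton − 10h15m = 11:00 UTC.
1 March 2022 is a Tuesday, so the first Sunday is March 6.
1 November 2022 is a Tuesday, so the first Monday is November 7.
At the standard offset (UTC−08:00), 11:00 UTC − 8h = 03:00 Haltara Isles standard time.
The standard-time date in Haltara Isles, 4 February 2022, is outside the daylight-saving period (6 March – 7 November), so Haltara Isles is on standard time, UTC−08:00.
11:00 UTC − 8h = 03:00 Haltara Isles.

03:00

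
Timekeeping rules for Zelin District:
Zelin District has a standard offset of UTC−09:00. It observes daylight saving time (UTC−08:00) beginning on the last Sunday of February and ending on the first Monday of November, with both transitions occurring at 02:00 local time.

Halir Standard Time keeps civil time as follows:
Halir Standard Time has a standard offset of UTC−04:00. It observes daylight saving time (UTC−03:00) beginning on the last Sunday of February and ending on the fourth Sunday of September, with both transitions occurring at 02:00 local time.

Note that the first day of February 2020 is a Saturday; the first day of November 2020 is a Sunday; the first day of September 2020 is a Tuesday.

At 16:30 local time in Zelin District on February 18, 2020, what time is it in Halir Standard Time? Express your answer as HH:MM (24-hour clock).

21:30

1 February 2020 is a Saturday, so Sundays fall on 2, 9, 16, 23; the last is February 23.
1 November 2020 is a Sunday, so the first Monday is November 2.
February 18, 2020 does not fall between 23 February and 2 November, so daylight saving is not in effect and Zelin District is at UTC−09:00.
16:30 Zelin District + 9h = 01:30 UTC (rolling into the next day, 19 February 2020).
1 February 2020 is a Saturday, so Sundays fall on 2, 9, 16, 23; the last is February 23.
1 September 2020 is a Tuesday, so the first Sunday is September 6 and the fourth is September 27.
At the standard offset (UTC−04:00), 01:30 UTC − 4h = 21:30 Halir Standard Time standard time (rolling into the previous day, 18 February 2020).
The standard-time date in Halir Standard Time, February 18, 2020, does not fall between 23 February and 27 September, so daylight saving is not in effect and Halir Standard Time is at UTC−04:00.
01:30 UTC − 4h = 21:30 Halir Standard Time (rolling into the previous day, 18 February 2020).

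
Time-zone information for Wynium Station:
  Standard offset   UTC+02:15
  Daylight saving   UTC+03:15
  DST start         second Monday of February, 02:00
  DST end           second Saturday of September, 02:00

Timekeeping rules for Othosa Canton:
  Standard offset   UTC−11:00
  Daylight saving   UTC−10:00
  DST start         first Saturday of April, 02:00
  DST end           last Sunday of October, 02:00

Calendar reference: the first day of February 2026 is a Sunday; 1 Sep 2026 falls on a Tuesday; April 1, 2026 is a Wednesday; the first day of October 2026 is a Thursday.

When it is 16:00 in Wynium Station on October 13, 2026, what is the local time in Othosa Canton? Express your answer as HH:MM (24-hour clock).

03:45

1 February 2026 is a Sunday, so the first Monday is February 2 and the second is February 9.
1 September 2026 is a Tuesday, so the first Saturday is September 5 and the second is September 12.
October 13, 2026 is outside the daylight-saving period (9 February – 12 September), so Wynium Station is on standard time, UTC+02:15.
16:00 Wynium Station − 2h15m = 13:45 UTC.
1 April 2026 is a Wednesday, so the first Saturday is April 4.
1 October 2026 is a Thursday, so Sundays fall on 4, 11, 18, 25; the last is October 25.
At the standard offset (UTC−11:00), 13:45 UTC − 11h = 02:45 Othosa Canton standard time.
Daylight saving runs 4 April – 25 October; the standard-time date in Othosa Canton, October 13, 2026, is inside that window, so Othosa Canton is at UTC−10:00.
13:45 UTC − 10h = 03:45 Othosa Canton.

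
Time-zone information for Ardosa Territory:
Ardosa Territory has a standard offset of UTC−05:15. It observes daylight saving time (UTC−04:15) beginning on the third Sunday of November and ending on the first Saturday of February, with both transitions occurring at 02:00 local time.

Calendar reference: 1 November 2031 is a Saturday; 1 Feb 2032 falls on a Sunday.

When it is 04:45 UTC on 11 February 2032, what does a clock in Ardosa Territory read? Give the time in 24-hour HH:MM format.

1 November 2031 is a Saturday, so the first Sunday is November 2 and the third is November 16.
1 February 2032 is a Sunday, so the first Saturday is February 7.
At the standard offset (UTC−05:15), 04:45 UTC − 5h15m = 23:30 Ardosa Territory standard time (rolling into the previous day, 10 February 2032).
The standard-time date in Ardosa Territory, 10 February 2032, does not fall between 16 November 2031 and 7 February 2032, so daylight saving is not in effect and Ardosa Territory is at UTC−05:15.
04:45 UTC − 5h15m = 23:30 local (rolling into the previous day, 10 February 2032).

23:30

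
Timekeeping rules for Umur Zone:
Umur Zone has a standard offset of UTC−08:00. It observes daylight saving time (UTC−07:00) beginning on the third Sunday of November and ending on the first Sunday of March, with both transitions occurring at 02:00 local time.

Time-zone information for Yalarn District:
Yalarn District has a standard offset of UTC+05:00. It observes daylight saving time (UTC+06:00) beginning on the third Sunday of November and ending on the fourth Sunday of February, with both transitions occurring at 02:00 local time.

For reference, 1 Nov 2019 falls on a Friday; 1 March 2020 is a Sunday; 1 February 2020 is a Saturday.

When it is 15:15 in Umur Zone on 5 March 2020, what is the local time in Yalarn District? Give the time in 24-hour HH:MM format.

04:15

1 November 2019 is a Friday, so the first Sunday is November 3 and the third is November 17.
1 March 2020 is a Sunday, so the first Sunday is March 1.
5 March 2020 does not fall between 17 November 2019 and 1 March 2020, so daylight saving is not in effect and Umur Zone is at UTC−08:00.
15:15 Umur Zone + 8h = 23:15 UTC.
1 November 2019 is a Friday, so the first Sunday is November 3 and the third is November 17.
1 February 2020 is a Saturday, so the first Sunday is February 2 and the fourth is February 23.
At the standard offset (UTC+05:00), 23:15 UTC + 5h = 04:15 Yalarn District standard time (rolling into the next day, 6 March 2020).
The standard-time date in Yalarn District, 6 March 2020, does not fall between 17 November 2019 and 23 February 2020, so daylight saving is not in effect and Yalarn District is at UTC+05:00.
23:15 UTC + 5h = 04:15 Yalarn District (rolling into the next day, 6 March 2020).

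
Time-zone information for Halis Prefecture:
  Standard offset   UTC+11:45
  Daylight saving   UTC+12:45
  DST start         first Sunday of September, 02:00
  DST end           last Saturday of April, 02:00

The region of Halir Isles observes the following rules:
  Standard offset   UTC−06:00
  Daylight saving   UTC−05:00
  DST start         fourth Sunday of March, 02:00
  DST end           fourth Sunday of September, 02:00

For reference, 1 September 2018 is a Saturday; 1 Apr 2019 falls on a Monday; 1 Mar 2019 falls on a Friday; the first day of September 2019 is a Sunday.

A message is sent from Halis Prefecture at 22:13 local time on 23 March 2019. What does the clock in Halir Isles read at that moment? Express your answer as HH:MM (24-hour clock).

1 September 2018 is a Saturday, so the first Sunday is September 2.
1 April 2019 is a Monday, so Saturdays fall on 6, 13, 20, 27; the last is April 27.
23 March 2019 lies within the daylight-saving period (2 September 2018 – 27 April 2019), so Halis Prefecture is on daylight time, UTC+12:45.
22:13 Halis Prefecture − 12h45m = 09:28 UTC.
1 March 2019 is a Friday, so the first Sunday is March 3 and the fourth is March 24.
1 September 2019 is a Sunday, so the first Sunday is September 1 and the fourth is September 22.
At the standard offset (UTC−06:00), 09:28 UTC − 6h = 03:28 Halir Isles standard time.
The standard-time date in Halir Isles, 23 March 2019, does not fall between 24 March and 22 September, so daylight saving is not in effect and Halir Isles is at UTC−06:00.
09:28 UTC − 6h = 03:28 Halir Isles.

03:28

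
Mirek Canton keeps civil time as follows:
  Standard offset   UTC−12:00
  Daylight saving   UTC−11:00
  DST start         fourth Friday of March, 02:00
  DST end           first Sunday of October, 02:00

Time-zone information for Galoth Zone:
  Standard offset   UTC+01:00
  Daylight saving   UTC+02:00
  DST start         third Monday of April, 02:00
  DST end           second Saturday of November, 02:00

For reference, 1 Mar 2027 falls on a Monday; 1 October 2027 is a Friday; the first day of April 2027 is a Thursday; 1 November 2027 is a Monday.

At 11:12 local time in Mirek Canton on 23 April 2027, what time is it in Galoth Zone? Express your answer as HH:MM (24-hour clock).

00:12

1 March 2027 is a Monday, so the first Friday is March 5 and the fourth is March 26.
1 October 2027 is a Friday, so the first Sunday is October 3.
Daylight saving runs 26 March – 3 October; 23 April 2027 is inside that window, so Mirek Canton is at UTC−11:00.
11:12 Mirek Canton + 11h = 22:12 UTC.
1 April 2027 is a Thursday, so the first Monday is April 5 and the third is April 19.
1 November 2027 is a Monday, so the first Saturday is November 6 and the second is November 13.
At the standard offset (UTC+01:00), 22:12 UTC + 1h = 23:12 Galoth Zone standard time.
The standard-time date in Galoth Zone, 23 April 2027, falls between 19 April and 13 November, so daylight saving is in effect and Galoth Zone is at UTC+02:00.
22:12 UTC + 2h = 00:12 Galoth Zone (rolling into the next day, 24 April 2027).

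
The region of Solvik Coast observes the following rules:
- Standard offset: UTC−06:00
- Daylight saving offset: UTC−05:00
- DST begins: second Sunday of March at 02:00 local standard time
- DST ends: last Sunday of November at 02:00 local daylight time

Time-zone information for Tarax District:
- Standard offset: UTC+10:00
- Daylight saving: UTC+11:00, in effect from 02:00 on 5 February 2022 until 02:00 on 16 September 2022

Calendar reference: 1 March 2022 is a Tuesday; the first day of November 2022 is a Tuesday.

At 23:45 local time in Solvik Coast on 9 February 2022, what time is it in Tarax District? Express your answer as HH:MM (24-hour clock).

1 March 2022 is a Tuesday, so the first Sunday is March 6 and the second is March 13.
1 November 2022 is a Tuesday, so Sundays fall on 6, 13, 20, 27; the last is November 27.
Daylight saving runs 13 March – 27 November; 9 February 2022 is outside that window, so Solvik Coast is on standard time at UTC−06:00.
23:45 Solvik Coast + 6h = 05:45 UTC (rolling into the next day, 10 February 2022).
At the standard offset (UTC+10:00), 05:45 UTC + 10h = 15:45 Tarax District standard time.
The standard-time date in Tarax District, 10 February 2022, lies within the daylight-saving period (5 February – 16 September), so Tarax District is on daylight time, UTC+11:00.
05:45 UTC + 11h = 16:45 Tarax District.

16:45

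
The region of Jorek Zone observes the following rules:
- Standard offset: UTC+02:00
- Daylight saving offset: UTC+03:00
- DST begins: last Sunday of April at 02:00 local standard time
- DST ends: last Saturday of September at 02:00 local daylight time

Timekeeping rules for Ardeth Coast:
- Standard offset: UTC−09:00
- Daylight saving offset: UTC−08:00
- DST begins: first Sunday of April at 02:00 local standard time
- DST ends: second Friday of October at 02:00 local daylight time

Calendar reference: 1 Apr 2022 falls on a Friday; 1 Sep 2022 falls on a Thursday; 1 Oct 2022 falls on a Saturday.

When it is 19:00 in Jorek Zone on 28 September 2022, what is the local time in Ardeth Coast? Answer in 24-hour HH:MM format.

1 April 2022 is a Friday, so Sundays fall on 3, 10, 17, 24; the last is April 24.
1 September 2022 is a Thursday, so Saturdays fall on 3, 10, 17, 24; the last is September 24.
28 September 2022 does not fall between 24 April and 24 September, so daylight saving is not in effect and Jorek Zone is at UTC+02:00.
19:00 Jorek Zone − 2h = 17:00 UTC.
1 April 2022 is a Friday, so the first Sunday is April 3.
1 October 2022 is a Saturday, so the first Friday is October 7 and the second is October 14.
At the standard offset (UTC−09:00), 17:00 UTC − 9h = 08:00 Ardeth Coast standard time.
The standard-time date in Ardeth Coast, 28 September 2022, lies within the daylight-saving period (3 April – 14 October), so Ardeth Coast is on daylight time, UTC−08:00.
17:00 UTC − 8h = 09:00 Ardeth Coast.

09:00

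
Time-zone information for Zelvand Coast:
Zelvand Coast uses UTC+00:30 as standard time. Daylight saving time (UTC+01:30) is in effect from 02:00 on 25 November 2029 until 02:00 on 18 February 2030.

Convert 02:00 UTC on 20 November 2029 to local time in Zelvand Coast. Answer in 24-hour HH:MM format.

02:30

At the standard offset (UTC+00:30), 02:00 UTC + 0h30m = 02:30 Zelvand Coast standard time.
Daylight saving runs 25 November 2029 – 18 February 2030; the standard-time date in Zelvand Coast, 20 November 2029, is outside that window, so Zelvand Coast is on standard time at UTC+00:30.
02:00 UTC + 0h30m = 02:30 local.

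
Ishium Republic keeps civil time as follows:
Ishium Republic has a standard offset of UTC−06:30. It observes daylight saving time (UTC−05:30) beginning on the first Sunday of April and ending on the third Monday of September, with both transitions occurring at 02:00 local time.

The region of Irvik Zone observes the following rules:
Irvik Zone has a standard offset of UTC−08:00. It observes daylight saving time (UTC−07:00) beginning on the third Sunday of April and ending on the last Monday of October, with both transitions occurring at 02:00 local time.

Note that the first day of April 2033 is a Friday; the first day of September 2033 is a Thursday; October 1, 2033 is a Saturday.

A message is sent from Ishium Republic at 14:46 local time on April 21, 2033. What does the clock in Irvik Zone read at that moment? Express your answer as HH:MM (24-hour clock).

1 April 2033 is a Friday, so the first Sunday is April 3.
1 September 2033 is a Thursday, so the first Monday is September 5 and the third is September 19.
Daylight saving runs 3 April – 19 September; April 21, 2033 is inside that window, so Ishium Republic is at UTC−05:30.
14:46 Ishium Republic + 5h30m = 20:16 UTC.
1 April 2033 is a Friday, so the first Sunday is April 3 and the third is April 17.
1 October 2033 is a Saturday, so Mondays fall on 3, 10, 17, 24, 31; the last is October 31.
At the standard offset (UTC−08:00), 20:16 UTC − 8h = 12:16 Irvik Zone standard time.
The standard-time date in Irvik Zone, April 21, 2033, lies within the daylight-saving period (17 April – 31 October), so Irvik Zone is on daylight time, UTC−07:00.
20:16 UTC − 7h = 13:16 Irvik Zone.

13:16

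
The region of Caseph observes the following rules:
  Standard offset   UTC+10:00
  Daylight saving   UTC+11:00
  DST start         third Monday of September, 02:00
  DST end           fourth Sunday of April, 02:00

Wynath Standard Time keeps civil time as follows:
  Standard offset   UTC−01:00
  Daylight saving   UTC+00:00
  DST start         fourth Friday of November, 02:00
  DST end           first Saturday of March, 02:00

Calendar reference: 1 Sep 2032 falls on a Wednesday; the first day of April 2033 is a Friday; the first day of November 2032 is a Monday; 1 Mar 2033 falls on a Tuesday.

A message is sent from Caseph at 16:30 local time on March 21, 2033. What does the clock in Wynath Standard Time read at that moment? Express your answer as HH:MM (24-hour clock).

04:30

1 September 2032 is a Wednesday, so the first Monday is September 6 and the third is September 20.
1 April 2033 is a Friday, so the first Sunday is April 3 and the fourth is April 24.
March 21, 2033 falls between 20 September 2032 and 24 April 2033, so daylight saving is in effect and Caseph is at UTC+11:00.
16:30 Caseph − 11h = 05:30 UTC.
1 November 2032 is a Monday, so the first Friday is November 5 and the fourth is November 26.
1 March 2033 is a Tuesday, so the first Saturday is March 5.
At the standard offset (UTC−01:00), 05:30 UTC − 1h = 04:30 Wynath Standard Time standard time.
The standard-time date in Wynath Standard Time, March 21, 2033, does not fall between 26 November 2032 and 5 March 2033, so daylight saving is not in effect and Wynath Standard Time is at UTC−01:00.
05:30 UTC − 1h = 04:30 Wynath Standard Time.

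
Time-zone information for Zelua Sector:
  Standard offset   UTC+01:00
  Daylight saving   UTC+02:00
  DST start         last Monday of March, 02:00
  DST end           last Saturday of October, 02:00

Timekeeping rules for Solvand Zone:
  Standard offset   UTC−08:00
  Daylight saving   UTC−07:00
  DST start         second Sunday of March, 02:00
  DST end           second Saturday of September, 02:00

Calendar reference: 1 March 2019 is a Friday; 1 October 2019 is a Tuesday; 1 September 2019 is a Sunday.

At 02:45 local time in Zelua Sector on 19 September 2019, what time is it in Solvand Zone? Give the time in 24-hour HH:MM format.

16:45

1 March 2019 is a Friday, so Mondays fall on 4, 11, 18, 25; the last is March 25.
1 October 2019 is a Tuesday, so Saturdays fall on 5, 12, 19, 26; the last is October 26.
Daylight saving runs 25 March – 26 October; 19 September 2019 is inside that window, so Zelua Sector is at UTC+02:00.
02:45 Zelua Sector − 2h = 00:45 UTC.
1 March 2019 is a Friday, so the first Sunday is March 3 and the second is March 10.
1 September 2019 is a Sunday, so the first Saturday is September 7 and the second is September 14.
At the standard offset (UTC−08:00), 00:45 UTC − 8h = 16:45 Solvand Zone standard time (rolling into the previous day, 18 September 2019).
The standard-time date in Solvand Zone, 18 September 2019, does not fall between 10 March and 14 September, so daylight saving is not in effect and Solvand Zone is at UTC−08:00.
00:45 UTC − 8h = 16:45 Solvand Zone (rolling into the previous day, 18 September 2019).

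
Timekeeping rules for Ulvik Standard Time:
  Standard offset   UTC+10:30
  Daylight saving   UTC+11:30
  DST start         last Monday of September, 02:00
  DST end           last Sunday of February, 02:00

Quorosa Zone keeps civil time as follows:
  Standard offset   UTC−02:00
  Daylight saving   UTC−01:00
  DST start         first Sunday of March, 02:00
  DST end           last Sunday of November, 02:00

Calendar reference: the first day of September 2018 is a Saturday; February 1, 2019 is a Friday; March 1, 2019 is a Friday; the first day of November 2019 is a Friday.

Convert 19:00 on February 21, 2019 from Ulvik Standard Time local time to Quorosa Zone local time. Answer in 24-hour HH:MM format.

1 September 2018 is a Saturday, so Mondays fall on 3, 10, 17, 24; the last is September 24.
1 February 2019 is a Friday, so Sundays fall on 3, 10, 17, 24; the last is February 24.
February 21, 2019 lies within the daylight-saving period (24 September 2018 – 24 February 2019), so Ulvik Standard Time is on daylight time, UTC+11:30.
19:00 Ulvik Standard Time − 11h30m = 07:30 UTC.
1 March 2019 is a Friday, so the first Sunday is March 3.
1 November 2019 is a Friday, so Sundays fall on 3, 10, 17, 24; the last is November 24.
At the standard offset (UTC−02:00), 07:30 UTC − 2h = 05:30 Quorosa Zone standard time.
The standard-time date in Quorosa Zone, February 21, 2019, does not fall between 3 March and 24 November, so daylight saving is not in effect and Quorosa Zone is at UTC−02:00.
07:30 UTC − 2h = 05:30 Quorosa Zone.

05:30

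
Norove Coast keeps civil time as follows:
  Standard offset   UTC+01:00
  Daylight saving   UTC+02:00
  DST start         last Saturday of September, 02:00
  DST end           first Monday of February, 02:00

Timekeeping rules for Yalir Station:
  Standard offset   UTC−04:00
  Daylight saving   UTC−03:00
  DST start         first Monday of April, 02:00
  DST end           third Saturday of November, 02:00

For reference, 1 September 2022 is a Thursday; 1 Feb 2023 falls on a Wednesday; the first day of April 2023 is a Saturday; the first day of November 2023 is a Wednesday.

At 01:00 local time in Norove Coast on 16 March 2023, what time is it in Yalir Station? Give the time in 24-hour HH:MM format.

20:00

1 September 2022 is a Thursday, so Saturdays fall on 3, 10, 17, 24; the last is September 24.
1 February 2023 is a Wednesday, so the first Monday is February 6.
16 March 2023 is outside the daylight-saving period (24 September 2022 – 6 February 2023), so Norove Coast is on standard time, UTC+01:00.
01:00 Norove Coast − 1h = 00:00 UTC.
1 April 2023 is a Saturday, so the first Monday is April 3.
1 November 2023 is a Wednesday, so the first Saturday is November 4 and the third is November 18.
At the standard offset (UTC−04:00), 00:00 UTC − 4h = 20:00 Yalir Station standard time (rolling into the previous day, 15 March 2023).
The standard-time date in Yalir Station, 15 March 2023, does not fall between 3 April and 18 November, so daylight saving is not in effect and Yalir Station is at UTC−04:00.
00:00 UTC − 4h = 20:00 Yalir Station (rolling into the previous day, 15 March 2023).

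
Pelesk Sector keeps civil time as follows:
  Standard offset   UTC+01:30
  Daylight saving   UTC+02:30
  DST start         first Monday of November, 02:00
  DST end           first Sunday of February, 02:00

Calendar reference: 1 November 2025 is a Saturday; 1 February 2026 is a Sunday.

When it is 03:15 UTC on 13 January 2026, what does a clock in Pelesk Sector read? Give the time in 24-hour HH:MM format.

05:45

1 November 2025 is a Saturday, so the first Monday is November 3.
1 February 2026 is a Sunday, so the first Sunday is February 1.
At the standard offset (UTC+01:30), 03:15 UTC + 1h30m = 04:45 Pelesk Sector standard time.
The standard-time date in Pelesk Sector, 13 January 2026, falls between 3 November 2025 and 1 February 2026, so daylight saving is in effect and Pelesk Sector is at UTC+02:30.
03:15 UTC + 2h30m = 05:45 local.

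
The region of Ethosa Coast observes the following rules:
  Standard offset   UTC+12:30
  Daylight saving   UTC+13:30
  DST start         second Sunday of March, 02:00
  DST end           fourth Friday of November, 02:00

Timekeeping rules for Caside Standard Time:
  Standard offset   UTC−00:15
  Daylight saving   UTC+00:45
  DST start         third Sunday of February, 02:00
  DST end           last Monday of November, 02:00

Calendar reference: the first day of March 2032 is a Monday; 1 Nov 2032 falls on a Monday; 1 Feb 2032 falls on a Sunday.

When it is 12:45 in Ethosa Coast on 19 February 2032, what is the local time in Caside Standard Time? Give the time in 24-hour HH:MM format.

1 March 2032 is a Monday, so the first Sunday is March 7 and the second is March 14.
1 November 2032 is a Monday, so the first Friday is November 5 and the fourth is November 26.
19 February 2032 does not fall between 14 March and 26 November, so daylight saving is not in effect and Ethosa Coast is at UTC+12:30.
12:45 Ethosa Coast − 12h30m = 00:15 UTC.
1 February 2032 is a Sunday, so the first Sunday is February 1 and the third is February 15.
1 November 2032 is a Monday, so Mondays fall on 1, 8, 15, 22, 29; the last is November 29.
At the standard offset (UTC−00:15), 00:15 UTC − 0h15m = 00:00 Caside Standard Time standard time.
The standard-time date in Caside Standard Time, 19 February 2032, lies within the daylight-saving period (15 February – 29 November), so Caside Standard Time is on daylight time, UTC+00:45.
00:15 UTC + 0h45m = 01:00 Caside Standard Time.

01:00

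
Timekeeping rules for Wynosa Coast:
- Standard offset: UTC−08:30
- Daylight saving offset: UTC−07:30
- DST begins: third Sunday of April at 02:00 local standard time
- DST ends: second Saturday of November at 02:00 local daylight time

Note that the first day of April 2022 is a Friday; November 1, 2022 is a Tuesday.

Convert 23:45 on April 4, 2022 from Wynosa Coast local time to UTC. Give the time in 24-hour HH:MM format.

1 April 2022 is a Friday, so the first Sunday is April 3 and the third is April 17.
1 November 2022 is a Tuesday, so the first Saturday is November 5 and the second is November 12.
April 4, 2022 is outside the daylight-saving period (17 April – 12 November), so Wynosa Coast is on standard time, UTC−08:30.
23:45 local + 8h30m = 08:15 UTC (rolling into the next day, 5 April 2022).

08:15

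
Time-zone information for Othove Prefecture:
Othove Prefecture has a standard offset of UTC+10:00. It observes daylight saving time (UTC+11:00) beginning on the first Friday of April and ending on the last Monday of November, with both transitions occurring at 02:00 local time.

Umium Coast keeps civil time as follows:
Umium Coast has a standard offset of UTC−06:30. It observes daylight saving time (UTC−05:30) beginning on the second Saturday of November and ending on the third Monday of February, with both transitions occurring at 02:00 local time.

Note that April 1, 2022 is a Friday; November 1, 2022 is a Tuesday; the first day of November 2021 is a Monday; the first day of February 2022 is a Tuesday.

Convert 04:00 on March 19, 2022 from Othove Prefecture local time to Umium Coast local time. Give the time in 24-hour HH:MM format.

1 April 2022 is a Friday, so the first Friday is April 1.
1 November 2022 is a Tuesday, so Mondays fall on 7, 14, 21, 28; the last is November 28.
Daylight saving runs 1 April – 28 November; March 19, 2022 is outside that window, so Othove Prefecture is on standard time at UTC+10:00.
04:00 Othove Prefecture − 10h = 18:00 UTC (rolling into the previous day, 18 March 2022).
1 November 2021 is a Monday, so the first Saturday is November 6 and the second is November 13.
1 February 2022 is a Tuesday, so the first Monday is February 7 and the third is February 21.
At the standard offset (UTC−06:30), 18:00 UTC − 6h30m = 11:30 Umium Coast standard time.
The standard-time date in Umium Coast, March 18, 2022, does not fall between 13 November 2021 and 21 February 2022, so daylight saving is not in effect and Umium Coast is at UTC−06:30.
18:00 UTC − 6h30m = 11:30 Umium Coast.

11:30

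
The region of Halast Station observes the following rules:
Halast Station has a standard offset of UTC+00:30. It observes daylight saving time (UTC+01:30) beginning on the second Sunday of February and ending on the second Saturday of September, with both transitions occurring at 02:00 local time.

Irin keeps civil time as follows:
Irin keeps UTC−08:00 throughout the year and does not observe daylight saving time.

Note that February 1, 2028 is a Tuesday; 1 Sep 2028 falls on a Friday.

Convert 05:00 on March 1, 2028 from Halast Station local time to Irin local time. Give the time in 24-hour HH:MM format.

19:30

1 February 2028 is a Tuesday, so the first Sunday is February 6 and the second is February 13.
1 September 2028 is a Friday, so the first Saturday is September 2 and the second is September 9.
March 1, 2028 falls between 13 February and 9 September, so daylight saving is in effect and Halast Station is at UTC+01:30.
05:00 Halast Station − 1h30m = 03:30 UTC.
Irin has no daylight saving, so its offset is UTC−08:00 year-round.
03:30 UTC − 8h = 19:30 Irin (rolling into the previous day, 29 February 2028).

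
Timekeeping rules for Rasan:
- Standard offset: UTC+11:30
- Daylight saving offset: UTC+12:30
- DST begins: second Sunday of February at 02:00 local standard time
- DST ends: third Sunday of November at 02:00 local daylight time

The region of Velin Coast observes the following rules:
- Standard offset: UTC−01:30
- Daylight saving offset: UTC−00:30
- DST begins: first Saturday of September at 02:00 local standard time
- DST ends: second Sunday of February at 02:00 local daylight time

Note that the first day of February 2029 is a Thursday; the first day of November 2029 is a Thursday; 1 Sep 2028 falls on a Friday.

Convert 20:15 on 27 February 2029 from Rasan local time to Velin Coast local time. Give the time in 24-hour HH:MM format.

06:15

1 February 2029 is a Thursday, so the first Sunday is February 4 and the second is February 11.
1 November 2029 is a Thursday, so the first Sunday is November 4 and the third is November 18.
27 February 2029 falls between 11 February and 18 November, so daylight saving is in effect and Rasan is at UTC+12:30.
20:15 Rasan − 12h30m = 07:45 UTC.
1 September 2028 is a Friday, so the first Saturday is September 2.
1 February 2029 is a Thursday, so the first Sunday is February 4 and the second is February 11.
At the standard offset (UTC−01:30), 07:45 UTC − 1h30m = 06:15 Velin Coast standard time.
Daylight saving runs 2 September 2028 – 11 February 2029; the standard-time date in Velin Coast, 27 February 2029, is outside that window, so Velin Coast is on standard time at UTC−01:30.
07:45 UTC − 1h30m = 06:15 Velin Coast.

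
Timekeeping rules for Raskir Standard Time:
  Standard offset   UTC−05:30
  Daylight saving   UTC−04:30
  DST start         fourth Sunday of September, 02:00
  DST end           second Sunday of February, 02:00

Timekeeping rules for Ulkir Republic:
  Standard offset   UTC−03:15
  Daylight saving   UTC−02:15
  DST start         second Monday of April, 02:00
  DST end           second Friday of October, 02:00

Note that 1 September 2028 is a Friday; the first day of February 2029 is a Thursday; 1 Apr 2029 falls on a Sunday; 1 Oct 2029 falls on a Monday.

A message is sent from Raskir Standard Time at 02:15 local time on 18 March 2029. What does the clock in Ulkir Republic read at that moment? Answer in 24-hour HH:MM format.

1 September 2028 is a Friday, so the first Sunday is September 3 and the fourth is September 24.
1 February 2029 is a Thursday, so the first Sunday is February 4 and the second is February 11.
Daylight saving runs 24 September 2028 – 11 February 2029; 18 March 2029 is outside that window, so Raskir Standard Time is on standard time at UTC−05:30.
02:15 Raskir Standard Time + 5h30m = 07:45 UTC.
1 April 2029 is a Sunday, so the first Monday is April 2 and the second is April 9.
1 October 2029 is a Monday, so the first Friday is October 5 and the second is October 12.
At the standard offset (UTC−03:15), 07:45 UTC − 3h15m = 04:30 Ulkir Republic standard time.
Daylight saving runs 9 April – 12 October; the standard-time date in Ulkir Republic, 18 March 2029, is outside that window, so Ulkir Republic is on standard time at UTC−03:15.
07:45 UTC − 3h15m = 04:30 Ulkir Republic.

04:30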